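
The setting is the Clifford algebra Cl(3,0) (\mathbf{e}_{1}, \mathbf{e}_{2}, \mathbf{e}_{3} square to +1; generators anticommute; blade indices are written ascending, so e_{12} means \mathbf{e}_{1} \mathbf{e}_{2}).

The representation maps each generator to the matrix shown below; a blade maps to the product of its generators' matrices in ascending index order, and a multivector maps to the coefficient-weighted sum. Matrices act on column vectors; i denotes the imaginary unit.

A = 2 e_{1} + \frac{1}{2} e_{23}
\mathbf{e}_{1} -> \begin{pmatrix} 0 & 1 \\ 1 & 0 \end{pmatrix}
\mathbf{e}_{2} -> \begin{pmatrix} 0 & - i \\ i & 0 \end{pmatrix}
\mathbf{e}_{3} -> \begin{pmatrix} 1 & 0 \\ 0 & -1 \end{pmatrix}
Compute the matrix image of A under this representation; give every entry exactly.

Bivector images (products of the table entries): rho(e_{23}) = rho(\mathbf{e}_{2})rho(\mathbf{e}_{3}) = \begin{pmatrix} 0 & i \\ i & 0 \end{pmatrix}.
M = (2)*rho(e_{1}) + (\frac{1}{2})*rho(e_{23}), summed entrywise:
Answer: \begin{pmatrix} 0 & 2 + \frac{i}{2} \\ 2 + \frac{i}{2} & 0 \end{pmatrix}


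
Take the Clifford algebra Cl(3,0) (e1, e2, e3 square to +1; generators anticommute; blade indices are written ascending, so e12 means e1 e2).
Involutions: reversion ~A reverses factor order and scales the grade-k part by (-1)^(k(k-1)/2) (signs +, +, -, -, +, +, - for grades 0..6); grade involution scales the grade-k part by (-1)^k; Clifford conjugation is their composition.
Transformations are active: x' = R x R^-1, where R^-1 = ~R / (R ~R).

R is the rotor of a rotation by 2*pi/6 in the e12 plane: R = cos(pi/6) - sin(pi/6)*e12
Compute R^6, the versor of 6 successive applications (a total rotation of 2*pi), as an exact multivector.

Because a rotor carries half the rotation angle, composing 6 copies of this e12-plane rotor multiplies the phase: 6*(pi/6) = pi, hence R^6 = cos(pi) - sin(pi)*e12.
cos(pi) = -1 and sin(pi) = 0, so R^6 = -1. The total rotation 2*pi is 1 full turn, so every vector returns to itself, yet the rotor is -1, on the OTHER sheet of the double cover (an odd number of 2*pi turns).
Answer: -1


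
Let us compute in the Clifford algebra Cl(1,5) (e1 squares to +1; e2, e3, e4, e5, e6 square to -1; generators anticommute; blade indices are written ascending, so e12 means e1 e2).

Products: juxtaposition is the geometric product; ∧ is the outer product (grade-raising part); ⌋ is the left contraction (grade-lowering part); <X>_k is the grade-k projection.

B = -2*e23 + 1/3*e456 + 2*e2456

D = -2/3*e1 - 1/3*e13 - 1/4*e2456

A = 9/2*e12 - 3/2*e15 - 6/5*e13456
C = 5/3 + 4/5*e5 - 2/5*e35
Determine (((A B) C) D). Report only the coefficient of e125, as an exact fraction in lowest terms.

step 1: 43/5*e13 - 12/5*e123 - 1/2*e146 + 3*e1235 + 3*e1246 - 9*e1456 + 39/10*e12456
step 2: 6/5*e12 + 43/3*e13 + 86/25*e15 - 32/5*e123 - 24/25*e125 + 172/25*e135 - 241/30*e146 + 77/25*e1235 + 203/25*e1246 - 18/5*e1346 - 73/5*e1456 + 39/25*e12346 + 41/10*e12456 - 1/5*e13456 + 6/5*e123456
step 3: -43/9 - 41/40*e1 - 4/3*e2 + 86/9*e3 - 73/20*e12 + 3/10*e13 + 203/100*e15 + 14/3*e23 + 5/3*e25 - 86/15*e35 + 59/9*e46 + 1/20*e123 + 241/120*e125 - 39/100*e135 + 6/25*e146 + 26/15*e235 + 89/15*e246 + 5/18*e346 - 29/3*e456 - 9/10*e1235 + 43/50*e1246 + 77/100*e1346 + 3/10*e1456 + 5/3*e2346 - 7/3*e2456 + 5*e3456 - 43/25*e12346 + 8/5*e13456 + 13/6*e23456 + 43/12*e123456
Answer: 241/120


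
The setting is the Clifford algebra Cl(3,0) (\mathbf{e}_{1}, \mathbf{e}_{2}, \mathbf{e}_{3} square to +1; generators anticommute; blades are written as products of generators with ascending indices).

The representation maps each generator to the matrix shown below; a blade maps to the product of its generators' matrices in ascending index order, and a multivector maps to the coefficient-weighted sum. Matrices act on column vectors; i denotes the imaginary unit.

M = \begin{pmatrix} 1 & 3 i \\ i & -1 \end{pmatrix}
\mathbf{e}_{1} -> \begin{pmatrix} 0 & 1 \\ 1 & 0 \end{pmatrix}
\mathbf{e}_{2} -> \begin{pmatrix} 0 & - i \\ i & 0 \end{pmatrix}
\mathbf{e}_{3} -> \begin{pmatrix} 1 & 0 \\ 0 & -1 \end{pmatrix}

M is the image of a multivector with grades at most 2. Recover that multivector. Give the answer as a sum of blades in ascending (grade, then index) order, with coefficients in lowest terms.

Method: 1, rho(e_{1}), rho(e_{2}), rho(e_{3}) form a trace-orthogonal basis of the 2x2 complex matrices (tr(X Y) = 2 if X = Y, else 0), so M = m0*1 + m1*rho(e_{1}) + m2*rho(e_{2}) + m3*rho(e_{3}) with m0 = tr(M)/2 = 0, m1 = tr(M rho(e_{1}))/2 = 2 i, m2 = tr(M rho(e_{2}))/2 = -1, m3 = tr(M rho(e_{3}))/2 = 1.
Multiplying table entries, the bivector images are rho(e_{1} e_{2}) = i*rho(e_{3}), rho(e_{1} e_{3}) = -i*rho(e_{2}), rho(e_{2} e_{3}) = i*rho(e_{1}); with real blade coefficients the real parts of m0..m3 are the coefficients of 1, e_{1}, e_{2}, e_{3} and the imaginary parts give the bivectors (e_{2} e_{3}: Im m1, e_{1} e_{3}: -Im m2, e_{1} e_{2}: Im m3).
Answer: -e_{2} + e_{3} + 2 e_{2} e_{3}


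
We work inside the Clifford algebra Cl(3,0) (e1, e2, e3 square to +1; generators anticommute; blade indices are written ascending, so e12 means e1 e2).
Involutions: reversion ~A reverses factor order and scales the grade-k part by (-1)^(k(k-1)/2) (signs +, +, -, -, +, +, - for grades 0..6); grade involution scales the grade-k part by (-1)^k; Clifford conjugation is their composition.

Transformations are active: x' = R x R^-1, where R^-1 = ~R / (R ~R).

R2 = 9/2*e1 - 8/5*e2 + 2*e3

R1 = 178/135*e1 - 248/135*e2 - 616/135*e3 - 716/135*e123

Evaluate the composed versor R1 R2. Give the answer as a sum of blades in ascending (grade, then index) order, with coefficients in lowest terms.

Distribute over the terms of R2 (each basis-blade product reordered to ascending indices, repeated generators contracted through their squares):
R1 (9/2*e1) = 89/15 + 124/15*e12 + 308/15*e13 - 358/15*e23
R1 (-8/5*e2) = 1984/675 - 1424/675*e12 - 5728/675*e13 - 4928/675*e23
R1 (2*e3) = -1232/135 - 1432/135*e12 + 356/135*e13 - 496/135*e23
Summing the partial products and collecting blades:
Answer: -19/75 - 3004/675*e12 + 3304/225*e13 - 23518/675*e23


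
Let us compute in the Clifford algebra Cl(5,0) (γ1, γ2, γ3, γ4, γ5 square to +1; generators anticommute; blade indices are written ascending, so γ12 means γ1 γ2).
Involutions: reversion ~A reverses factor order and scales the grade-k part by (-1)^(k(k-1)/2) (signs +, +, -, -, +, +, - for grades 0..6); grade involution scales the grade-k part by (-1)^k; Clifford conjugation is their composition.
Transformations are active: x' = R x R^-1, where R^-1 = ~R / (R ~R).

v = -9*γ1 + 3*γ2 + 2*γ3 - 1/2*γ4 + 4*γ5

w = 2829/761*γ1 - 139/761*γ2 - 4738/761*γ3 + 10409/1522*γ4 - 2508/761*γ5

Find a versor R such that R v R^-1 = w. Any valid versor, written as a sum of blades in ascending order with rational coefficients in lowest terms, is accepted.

R = v + w = -4020/761*γ1 + 2144/761*γ2 - 3216/761*γ3 + 4824/761*γ4 + 536/761*γ5 works: the equal norms (441/4) guarantee its sandwich swaps v into w.
Answer: -4020/761*γ1 + 2144/761*γ2 - 3216/761*γ3 + 4824/761*γ4 + 536/761*γ5


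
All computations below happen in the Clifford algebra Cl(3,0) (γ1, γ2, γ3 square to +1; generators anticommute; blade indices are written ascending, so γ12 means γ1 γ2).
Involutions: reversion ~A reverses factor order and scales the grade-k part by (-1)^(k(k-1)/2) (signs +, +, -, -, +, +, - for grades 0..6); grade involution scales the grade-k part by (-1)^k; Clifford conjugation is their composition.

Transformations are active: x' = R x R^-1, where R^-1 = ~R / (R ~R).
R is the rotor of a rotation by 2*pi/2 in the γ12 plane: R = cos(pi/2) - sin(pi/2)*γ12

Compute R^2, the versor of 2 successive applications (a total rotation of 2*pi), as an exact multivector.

Because a rotor carries half the rotation angle, composing 2 copies of this γ12-plane rotor multiplies the phase: 2*(pi/2) = pi, hence R^2 = cos(pi) - sin(pi)*γ12.
cos(pi) = -1 and sin(pi) = 0, so R^2 = -1. The total rotation 2*pi is 1 full turn, so every vector returns to itself, yet the rotor is -1, on the OTHER sheet of the double cover (an odd number of 2*pi turns).
Answer: -1


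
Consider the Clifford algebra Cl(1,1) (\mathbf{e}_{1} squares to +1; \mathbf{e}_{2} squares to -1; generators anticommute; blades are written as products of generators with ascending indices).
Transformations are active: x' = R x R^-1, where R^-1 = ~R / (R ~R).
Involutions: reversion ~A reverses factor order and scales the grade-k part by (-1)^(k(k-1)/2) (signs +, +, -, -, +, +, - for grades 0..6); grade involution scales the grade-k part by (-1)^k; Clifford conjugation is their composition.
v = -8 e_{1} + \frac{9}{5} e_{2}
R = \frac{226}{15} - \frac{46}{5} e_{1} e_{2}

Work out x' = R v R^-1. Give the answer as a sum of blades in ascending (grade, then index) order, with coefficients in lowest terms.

~R = \frac{226}{15} + \frac{46}{5} e_{1} e_{2}, and R ~R = \frac{32032}{225}, so R^-1 = ~R / (\frac{32032}{225}).
R v = -\frac{7798}{75} e_{1} - \frac{1162}{25} e_{2}
Answer: -\frac{40061}{2860} e_{1} - \frac{6657}{572} e_{2}


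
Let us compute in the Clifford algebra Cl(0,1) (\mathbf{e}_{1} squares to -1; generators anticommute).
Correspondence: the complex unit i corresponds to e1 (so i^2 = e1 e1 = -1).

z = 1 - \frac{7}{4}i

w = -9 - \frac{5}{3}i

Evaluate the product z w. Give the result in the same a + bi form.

In blades: z = 1 - \frac{7}{4} e_{1}, w = -9 - \frac{5}{3} e_{1}.
Distribute z over w term by term (generator squares from the signature, products reordered to ascending indices): (1)*w = -9 - \frac{5}{3} e_{1}; (-\frac{7}{4} e_{1})*w = -\frac{35}{12} + \frac{63}{4} e_{1}.
Sum: -\frac{143}{12} + \frac{169}{12} e_{1}; translating back through the correspondence:
Answer: -\frac{143}{12} + \frac{169}{12}i


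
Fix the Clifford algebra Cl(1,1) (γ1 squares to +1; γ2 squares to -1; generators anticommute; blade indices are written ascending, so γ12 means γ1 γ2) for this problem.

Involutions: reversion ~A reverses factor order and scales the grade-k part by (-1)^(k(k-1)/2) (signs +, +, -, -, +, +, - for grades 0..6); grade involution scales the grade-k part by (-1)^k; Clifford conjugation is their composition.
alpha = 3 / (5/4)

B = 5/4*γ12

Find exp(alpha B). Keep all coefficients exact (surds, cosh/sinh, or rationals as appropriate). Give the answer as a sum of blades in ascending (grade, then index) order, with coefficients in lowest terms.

B^2 = (5/4)^2*(γ12)^2 = 25/16*(+1) = 25/16 (a basis 2-blade squares to minus the product of its generators' squares).
B^2 = 25/16 — since the square is positive, the closed form is hyperbolic: l = 5/4, alpha*l = 3, so exp(alpha B) = cosh(3) + (sinh(3)/(5/4))*B = cosh(3) + (4*sinh(3)/5)*B.
Answer: cosh(3) + sinh(3)*γ12


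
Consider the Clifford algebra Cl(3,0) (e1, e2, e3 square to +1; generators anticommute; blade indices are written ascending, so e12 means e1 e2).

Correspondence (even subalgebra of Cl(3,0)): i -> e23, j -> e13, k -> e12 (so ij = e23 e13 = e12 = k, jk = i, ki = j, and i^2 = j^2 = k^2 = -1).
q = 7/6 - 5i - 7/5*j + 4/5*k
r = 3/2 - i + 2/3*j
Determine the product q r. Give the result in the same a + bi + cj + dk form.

In blades: q = 7/6 + 4/5*e12 - 7/5*e13 - 5*e23, r = 3/2 + 2/3*e13 - e23.
Distribute q over r term by term (generator squares from the signature, products reordered to ascending indices): (7/6)*r = 7/4 + 7/9*e13 - 7/6*e23; (4/5*e12)*r = 6/5*e12 - 4/5*e13 - 8/15*e23; (-7/5*e13)*r = 14/15 - 7/5*e12 - 21/10*e13; (-5*e23)*r = -5 - 10/3*e12 - 15/2*e23.
Sum: -139/60 - 53/15*e12 - 191/90*e13 - 46/5*e23; translating back through the correspondence:
Answer: -139/60 - 46/5*i - 191/90*j - 53/15*k


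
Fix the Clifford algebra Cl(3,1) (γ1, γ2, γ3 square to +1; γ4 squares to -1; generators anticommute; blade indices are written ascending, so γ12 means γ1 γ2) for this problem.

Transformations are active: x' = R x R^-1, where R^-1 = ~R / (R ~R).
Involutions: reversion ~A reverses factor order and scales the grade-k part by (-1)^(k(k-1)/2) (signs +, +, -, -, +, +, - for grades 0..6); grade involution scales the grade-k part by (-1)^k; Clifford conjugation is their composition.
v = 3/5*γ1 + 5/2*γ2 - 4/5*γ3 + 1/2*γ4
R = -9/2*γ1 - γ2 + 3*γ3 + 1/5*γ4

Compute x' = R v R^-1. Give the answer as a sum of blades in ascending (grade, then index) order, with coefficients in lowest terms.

~R = -9/2*γ1 - γ2 + 3*γ3 + 1/5*γ4, and R ~R = 3021/100, so R^-1 = ~R / (3021/100).
R v = -77/10 - 213/20*γ12 + 9/5*γ13 - 237/100*γ14 - 67/10*γ23 - γ24 + 83/50*γ34
Answer: 8529/5035*γ1 - 12025/6042*γ2 - 3672/5035*γ3 - 3637/6042*γ4


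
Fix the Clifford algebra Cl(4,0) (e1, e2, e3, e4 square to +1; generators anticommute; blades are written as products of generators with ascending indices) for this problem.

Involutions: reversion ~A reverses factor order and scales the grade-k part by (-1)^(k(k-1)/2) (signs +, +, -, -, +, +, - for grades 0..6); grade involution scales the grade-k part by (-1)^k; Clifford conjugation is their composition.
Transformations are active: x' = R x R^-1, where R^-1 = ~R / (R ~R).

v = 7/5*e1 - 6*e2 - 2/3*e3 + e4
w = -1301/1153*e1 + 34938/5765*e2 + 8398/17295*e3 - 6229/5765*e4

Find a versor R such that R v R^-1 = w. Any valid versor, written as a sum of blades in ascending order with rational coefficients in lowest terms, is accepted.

Equal squares first: v^2 = w^2 = 8866/225. Then v + w = 1566/5765*e1 + 348/5765*e2 - 1044/5765*e3 - 464/5765*e4 is a versor taking v to w, provided it is invertible.
Answer: 1566/5765*e1 + 348/5765*e2 - 1044/5765*e3 - 464/5765*e4


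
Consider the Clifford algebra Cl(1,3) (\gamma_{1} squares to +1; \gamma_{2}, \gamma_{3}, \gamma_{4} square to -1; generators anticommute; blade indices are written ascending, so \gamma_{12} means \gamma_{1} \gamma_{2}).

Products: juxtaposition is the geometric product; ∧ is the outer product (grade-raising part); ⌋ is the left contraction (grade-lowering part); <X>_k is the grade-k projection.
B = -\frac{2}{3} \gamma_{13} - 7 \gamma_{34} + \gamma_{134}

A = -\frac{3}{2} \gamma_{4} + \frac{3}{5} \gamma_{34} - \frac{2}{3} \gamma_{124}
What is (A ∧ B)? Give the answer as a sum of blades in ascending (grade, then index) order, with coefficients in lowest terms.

step 1: \gamma_{134}
Answer: \gamma_{134}


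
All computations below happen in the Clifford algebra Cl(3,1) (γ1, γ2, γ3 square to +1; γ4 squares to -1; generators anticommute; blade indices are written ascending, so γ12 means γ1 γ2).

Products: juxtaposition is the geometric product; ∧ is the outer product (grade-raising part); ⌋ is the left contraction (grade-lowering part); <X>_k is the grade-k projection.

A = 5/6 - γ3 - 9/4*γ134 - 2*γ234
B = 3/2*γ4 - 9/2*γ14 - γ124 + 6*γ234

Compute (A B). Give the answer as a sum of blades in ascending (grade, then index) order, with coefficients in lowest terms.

step 1: -12 - 81/8*γ3 + 5/4*γ4 - 27/2*γ12 + 43/8*γ13 - 15/4*γ14 + 3/4*γ23 + 6*γ24 - 3/2*γ34 + 9*γ123 - 5/6*γ124 - 9/2*γ134 + 5*γ234 + γ1234
Answer: -12 - 81/8*γ3 + 5/4*γ4 - 27/2*γ12 + 43/8*γ13 - 15/4*γ14 + 3/4*γ23 + 6*γ24 - 3/2*γ34 + 9*γ123 - 5/6*γ124 - 9/2*γ134 + 5*γ234 + γ1234


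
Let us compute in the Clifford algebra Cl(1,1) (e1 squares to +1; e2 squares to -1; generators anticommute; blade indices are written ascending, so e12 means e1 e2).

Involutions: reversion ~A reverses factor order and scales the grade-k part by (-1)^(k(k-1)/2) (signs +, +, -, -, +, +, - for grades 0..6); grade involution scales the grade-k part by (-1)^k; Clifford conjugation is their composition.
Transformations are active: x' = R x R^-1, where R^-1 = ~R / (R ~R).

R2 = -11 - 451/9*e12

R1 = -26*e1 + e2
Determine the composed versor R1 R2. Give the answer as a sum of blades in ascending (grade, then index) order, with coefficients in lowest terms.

Distribute over the terms of R1 (each basis-blade product reordered to ascending indices, repeated generators contracted through their squares):
(-26*e1) R2 = 286*e1 + 11726/9*e2
(e2) R2 = -451/9*e1 - 11*e2
Summing the partial products and collecting blades:
Answer: 2123/9*e1 + 11627/9*e2


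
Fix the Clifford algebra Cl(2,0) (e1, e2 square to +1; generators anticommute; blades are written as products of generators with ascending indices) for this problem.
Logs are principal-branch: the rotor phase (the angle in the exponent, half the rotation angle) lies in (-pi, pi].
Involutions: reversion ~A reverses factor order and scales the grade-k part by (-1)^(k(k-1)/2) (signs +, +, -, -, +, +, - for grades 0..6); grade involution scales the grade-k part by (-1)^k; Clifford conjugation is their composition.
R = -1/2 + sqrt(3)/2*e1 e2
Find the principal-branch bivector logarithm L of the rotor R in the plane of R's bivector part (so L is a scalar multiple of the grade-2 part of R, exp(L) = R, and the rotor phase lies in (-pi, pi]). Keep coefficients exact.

The scalar part of R is -1/2, which fixes the principal-branch rotor phase; the unit plane is then the bivector part divided by the sine of that phase, and L is that plane scaled by the phase.
Concretely: cos(phase) = -1/2 gives phase = ±2*pi/3, and since phase/sin(phase) is even the sign is immaterial: L = (phase/sin(phase)) * <R>_2 = (4*sqrt(3)*pi/9) * <R>_2.
Answer: 2*pi/3*e1 e2


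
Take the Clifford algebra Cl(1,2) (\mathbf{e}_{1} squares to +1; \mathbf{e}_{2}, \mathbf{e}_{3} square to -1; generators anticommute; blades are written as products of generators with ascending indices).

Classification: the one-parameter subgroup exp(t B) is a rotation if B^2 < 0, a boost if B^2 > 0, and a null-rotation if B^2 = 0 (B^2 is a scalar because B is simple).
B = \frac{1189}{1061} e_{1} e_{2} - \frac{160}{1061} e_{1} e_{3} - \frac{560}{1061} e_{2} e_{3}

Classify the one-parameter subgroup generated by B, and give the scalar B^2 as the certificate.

B^2 term by term: the squares give (\frac{1189}{1061})^2*(e_{1} e_{2})^2 + (-\frac{160}{1061})^2*(e_{1} e_{3})^2 + (-\frac{560}{1061})^2*(e_{2} e_{3})^2 = \frac{1413721}{1125721}*(+1) + \frac{25600}{1125721}*(+1) + \frac{313600}{1125721}*(-1) = 1 (each basis 2-blade squares to minus the product of its generators' squares); cross terms between blades sharing an index anticommute and cancel. So B^2 = 1.
Answer: boost, certificate B^2 = 1. Key observation: B^2 = 1 is a conjugation invariant, so its sign decides the class regardless of the surface form of B.


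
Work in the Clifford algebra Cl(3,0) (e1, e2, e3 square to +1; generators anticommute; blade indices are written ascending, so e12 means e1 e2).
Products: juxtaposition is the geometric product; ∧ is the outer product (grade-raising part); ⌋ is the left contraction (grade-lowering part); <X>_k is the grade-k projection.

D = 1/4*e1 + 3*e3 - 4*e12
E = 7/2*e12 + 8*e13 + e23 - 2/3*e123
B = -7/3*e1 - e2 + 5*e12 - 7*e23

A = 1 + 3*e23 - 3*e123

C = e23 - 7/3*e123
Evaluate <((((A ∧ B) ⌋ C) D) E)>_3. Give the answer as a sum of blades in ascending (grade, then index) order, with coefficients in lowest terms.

step 1: -7/3*e1 - e2 + 5*e12 - 7*e23 - 7*e123
step 2: -28/3 - 49/3*e1 + 32/3*e3 - 7/3*e13 + 49/9*e23
step 3: 335/12 - 28/3*e1 + 245/3*e2 - 329/12*e3 + 112/3*e12 - 269/9*e13 + 28/3*e23 - 1487/36*e123
step 4: 3865/54 - 683/36*e1 - 34103/108*e2 + 4235/24*e3 + 5293/24*e12 + 2542/9*e13 - 13289/36*e23 - 55961/72*e123
step 5: -55961/72*e123
Answer: -55961/72*e123


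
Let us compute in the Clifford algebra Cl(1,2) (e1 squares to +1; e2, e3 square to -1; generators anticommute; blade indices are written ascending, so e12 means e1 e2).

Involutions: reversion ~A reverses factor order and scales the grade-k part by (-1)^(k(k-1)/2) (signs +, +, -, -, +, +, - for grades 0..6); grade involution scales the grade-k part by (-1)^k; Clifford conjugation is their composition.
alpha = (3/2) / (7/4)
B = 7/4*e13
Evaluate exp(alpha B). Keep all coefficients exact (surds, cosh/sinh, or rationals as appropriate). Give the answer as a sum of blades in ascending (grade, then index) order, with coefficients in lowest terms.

B^2 = (7/4)^2*(e13)^2 = 49/16*(+1) = 49/16 (a basis 2-blade squares to minus the product of its generators' squares).
B^2 = 49/16 — since the square is positive, the closed form is hyperbolic: l = 7/4, alpha*l = 3/2, so exp(alpha B) = cosh(3/2) + (sinh(3/2)/(7/4))*B = cosh(3/2) + (4*sinh(3/2)/7)*B.
Answer: cosh(3/2) + sinh(3/2)*e13


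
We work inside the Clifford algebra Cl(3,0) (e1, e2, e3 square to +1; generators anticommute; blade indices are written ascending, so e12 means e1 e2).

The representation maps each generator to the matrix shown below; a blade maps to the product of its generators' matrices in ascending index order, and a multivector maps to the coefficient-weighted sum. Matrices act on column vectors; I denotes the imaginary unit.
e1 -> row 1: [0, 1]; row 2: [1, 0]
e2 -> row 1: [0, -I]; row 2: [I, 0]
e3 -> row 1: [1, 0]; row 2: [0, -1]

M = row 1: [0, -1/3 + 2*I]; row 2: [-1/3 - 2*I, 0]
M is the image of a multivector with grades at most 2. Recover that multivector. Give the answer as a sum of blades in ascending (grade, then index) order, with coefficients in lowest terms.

Method: 1, rho(e1), rho(e2), rho(e3) form a trace-orthogonal basis of the 2x2 complex matrices (tr(X Y) = 2 if X = Y, else 0), so M = m0*1 + m1*rho(e1) + m2*rho(e2) + m3*rho(e3) with m0 = tr(M)/2 = 0, m1 = tr(M rho(e1))/2 = -1/3, m2 = tr(M rho(e2))/2 = -2, m3 = tr(M rho(e3))/2 = 0.
Multiplying table entries, the bivector images are rho(e12) = I*rho(e3), rho(e13) = -I*rho(e2), rho(e23) = I*rho(e1); with real blade coefficients the real parts of m0..m3 are the coefficients of 1, e1, e2, e3 and the imaginary parts give the bivectors (e23: Im m1, e13: -Im m2, e12: Im m3).
Answer: -1/3*e1 - 2*e2


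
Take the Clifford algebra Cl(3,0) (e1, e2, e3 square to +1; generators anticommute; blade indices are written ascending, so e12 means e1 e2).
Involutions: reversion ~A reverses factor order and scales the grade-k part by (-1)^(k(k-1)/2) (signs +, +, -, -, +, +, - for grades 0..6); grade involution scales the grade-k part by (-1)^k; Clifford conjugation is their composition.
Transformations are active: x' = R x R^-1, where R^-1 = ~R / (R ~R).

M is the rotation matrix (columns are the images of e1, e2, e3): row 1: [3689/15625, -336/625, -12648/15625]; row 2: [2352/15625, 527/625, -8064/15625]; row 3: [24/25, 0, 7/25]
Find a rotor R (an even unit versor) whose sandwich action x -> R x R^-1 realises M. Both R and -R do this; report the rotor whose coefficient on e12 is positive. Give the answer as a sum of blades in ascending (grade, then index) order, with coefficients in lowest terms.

Method: write R = a + b12*e12 + b13*e13 + b23*e23 with a^2 + b12^2 + b13^2 + b23^2 = 1 (so R^-1 = ~R). Expanding the columns R e_j ~R gives tr M = 4a^2 - 1 and, from the antisymmetric part, M21 - M12 = -4a*b12, M13 - M31 = 4a*b13, M32 - M23 = -4a*b23.
Here tr M = 21239/15625, so a^2 = (1 + tr M)/4 = 9216/15625 and a = ±96/125. Taking a = 96/125: M21 - M12 = 10752/15625, M13 - M31 = -27648/15625, M32 - M23 = 8064/15625, giving b12 = -28/125, b13 = -72/125, b23 = -21/125, i.e. R = 96/125 - 28/125*e12 - 72/125*e13 - 21/125*e23.
Its e12 coefficient is negative, so report the other preimage -R.
Answer: -96/125 + 28/125*e12 + 72/125*e13 + 21/125*e23. Key observation: the double cover Spin(3) -> SO(3) sends R and -R to the same matrix (trace 21239/15625 here), so the stated sign of the e12 coefficient is what selects one sheet.


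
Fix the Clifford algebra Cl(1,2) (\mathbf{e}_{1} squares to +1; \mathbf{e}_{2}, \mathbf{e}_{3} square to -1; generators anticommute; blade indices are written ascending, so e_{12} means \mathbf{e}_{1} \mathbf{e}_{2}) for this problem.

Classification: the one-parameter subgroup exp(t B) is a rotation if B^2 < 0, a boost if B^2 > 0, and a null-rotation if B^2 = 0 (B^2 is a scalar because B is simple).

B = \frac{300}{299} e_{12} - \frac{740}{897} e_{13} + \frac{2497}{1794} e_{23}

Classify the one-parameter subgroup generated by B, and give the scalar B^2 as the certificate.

B^2 term by term: the squares give (\frac{300}{299})^2*(e_{12})^2 + (-\frac{740}{897})^2*(e_{13})^2 + (\frac{2497}{1794})^2*(e_{23})^2 = \frac{90000}{89401}*(+1) + \frac{547600}{804609}*(+1) + \frac{6235009}{3218436}*(-1) = -\frac{1}{4} (each basis 2-blade squares to minus the product of its generators' squares); cross terms between blades sharing an index anticommute and cancel. So B^2 = -\frac{1}{4}.
Answer: rotation, certificate B^2 = -\frac{1}{4}. No conjugation can change B^2 = -\frac{1}{4}; the sign gives the class.


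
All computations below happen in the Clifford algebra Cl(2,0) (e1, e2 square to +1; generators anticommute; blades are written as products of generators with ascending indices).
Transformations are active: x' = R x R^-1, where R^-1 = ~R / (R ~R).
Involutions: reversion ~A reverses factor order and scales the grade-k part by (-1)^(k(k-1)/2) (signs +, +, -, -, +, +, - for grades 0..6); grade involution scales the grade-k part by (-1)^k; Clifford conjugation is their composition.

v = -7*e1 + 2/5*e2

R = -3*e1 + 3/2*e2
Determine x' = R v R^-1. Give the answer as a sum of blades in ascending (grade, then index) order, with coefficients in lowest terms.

~R = -3*e1 + 3/2*e2, and R ~R = 45/4, so R^-1 = ~R / (45/4).
R v = 108/5 + 93/10*e1 e2
Answer: -113/25*e1 + 134/25*e2


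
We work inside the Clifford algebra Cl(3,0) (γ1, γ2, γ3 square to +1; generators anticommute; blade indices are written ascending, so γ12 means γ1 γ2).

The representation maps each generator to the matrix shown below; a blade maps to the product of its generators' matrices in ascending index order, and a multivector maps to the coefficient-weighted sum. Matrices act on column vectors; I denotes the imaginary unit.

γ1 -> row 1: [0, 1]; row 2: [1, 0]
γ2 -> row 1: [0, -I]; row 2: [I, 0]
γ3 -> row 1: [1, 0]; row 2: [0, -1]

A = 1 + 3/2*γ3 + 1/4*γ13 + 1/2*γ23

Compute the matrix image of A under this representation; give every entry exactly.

Bivector images (products of the table entries): rho(γ13) = rho(γ1)rho(γ3) = row 1: [0, -1]; row 2: [1, 0]; rho(γ23) = rho(γ2)rho(γ3) = row 1: [0, I]; row 2: [I, 0].
M = (1)*1 + (3/2)*rho(γ3) + (1/4)*rho(γ13) + (1/2)*rho(γ23), summed entrywise (1 is the identity matrix):
Answer: row 1: [5/2, -1/4 + I/2]; row 2: [1/4 + I/2, -1/2]


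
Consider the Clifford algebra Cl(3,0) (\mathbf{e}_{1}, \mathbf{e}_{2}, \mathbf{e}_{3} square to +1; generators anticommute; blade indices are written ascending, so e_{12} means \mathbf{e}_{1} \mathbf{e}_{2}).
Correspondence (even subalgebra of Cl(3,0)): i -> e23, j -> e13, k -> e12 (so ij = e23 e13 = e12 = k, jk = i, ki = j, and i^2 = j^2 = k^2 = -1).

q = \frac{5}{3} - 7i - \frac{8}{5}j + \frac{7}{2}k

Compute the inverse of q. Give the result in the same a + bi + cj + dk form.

In blades: q = \frac{5}{3} + \frac{7}{2} e_{12} - \frac{8}{5} e_{13} - 7 e_{23}.
With qbar = \frac{5}{3} - \frac{7}{2} e_{12} + \frac{8}{5} e_{13} + 7 e_{23} (scalar fixed, mapped units negated), q qbar = \frac{59929}{900} (the sum of squared coefficients), so q^-1 = qbar / (\frac{59929}{900}) = \frac{1500}{59929} - \frac{3150}{59929} e_{12} + \frac{1440}{59929} e_{13} + \frac{6300}{59929} e_{23}; translating back:
Answer: \frac{1500}{59929} + \frac{6300}{59929}i + \frac{1440}{59929}j - \frac{3150}{59929}k


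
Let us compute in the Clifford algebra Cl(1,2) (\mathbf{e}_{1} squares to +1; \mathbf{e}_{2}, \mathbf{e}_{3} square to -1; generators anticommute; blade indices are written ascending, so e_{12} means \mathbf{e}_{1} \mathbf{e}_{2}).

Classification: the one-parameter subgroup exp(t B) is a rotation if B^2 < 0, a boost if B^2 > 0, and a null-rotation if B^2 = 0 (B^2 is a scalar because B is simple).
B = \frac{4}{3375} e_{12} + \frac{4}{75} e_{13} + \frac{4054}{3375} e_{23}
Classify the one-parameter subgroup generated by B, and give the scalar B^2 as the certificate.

B^2 term by term: the squares give (\frac{4}{3375})^2*(e_{12})^2 + (\frac{4}{75})^2*(e_{13})^2 + (\frac{4054}{3375})^2*(e_{23})^2 = \frac{16}{11390625}*(+1) + \frac{16}{5625}*(+1) + \frac{16434916}{11390625}*(-1) = -\frac{36}{25} (each basis 2-blade squares to minus the product of its generators' squares); cross terms between blades sharing an index anticommute and cancel. So B^2 = -\frac{36}{25}.
Answer: rotation, certificate B^2 = -\frac{36}{25}. Check the certificate: B^2 = -\frac{36}{25}, and that sign is decisive whatever form B takes.


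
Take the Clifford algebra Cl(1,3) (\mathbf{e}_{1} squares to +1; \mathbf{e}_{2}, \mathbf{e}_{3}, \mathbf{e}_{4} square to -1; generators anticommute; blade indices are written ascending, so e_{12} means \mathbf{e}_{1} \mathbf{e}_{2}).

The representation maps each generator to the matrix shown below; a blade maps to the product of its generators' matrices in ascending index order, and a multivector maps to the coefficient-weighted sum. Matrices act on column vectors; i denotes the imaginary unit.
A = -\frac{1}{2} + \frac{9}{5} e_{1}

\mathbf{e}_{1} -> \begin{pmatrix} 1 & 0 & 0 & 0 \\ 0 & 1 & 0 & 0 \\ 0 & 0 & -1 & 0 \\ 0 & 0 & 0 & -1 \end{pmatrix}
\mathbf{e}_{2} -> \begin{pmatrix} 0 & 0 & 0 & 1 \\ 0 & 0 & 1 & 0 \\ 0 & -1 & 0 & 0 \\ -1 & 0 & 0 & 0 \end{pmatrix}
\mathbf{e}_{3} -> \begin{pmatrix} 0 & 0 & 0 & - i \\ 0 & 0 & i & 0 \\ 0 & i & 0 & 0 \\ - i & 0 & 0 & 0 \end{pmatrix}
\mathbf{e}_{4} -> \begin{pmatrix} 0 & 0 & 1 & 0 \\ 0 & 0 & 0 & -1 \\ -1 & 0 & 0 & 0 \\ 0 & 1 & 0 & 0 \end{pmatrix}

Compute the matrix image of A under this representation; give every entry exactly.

M = (-\frac{1}{2})*1 + (\frac{9}{5})*rho(e_{1}), summed entrywise (1 is the identity matrix):
Answer: \begin{pmatrix} \frac{13}{10} & 0 & 0 & 0 \\ 0 & \frac{13}{10} & 0 & 0 \\ 0 & 0 & - \frac{23}{10} & 0 \\ 0 & 0 & 0 & - \frac{23}{10} \end{pmatrix}


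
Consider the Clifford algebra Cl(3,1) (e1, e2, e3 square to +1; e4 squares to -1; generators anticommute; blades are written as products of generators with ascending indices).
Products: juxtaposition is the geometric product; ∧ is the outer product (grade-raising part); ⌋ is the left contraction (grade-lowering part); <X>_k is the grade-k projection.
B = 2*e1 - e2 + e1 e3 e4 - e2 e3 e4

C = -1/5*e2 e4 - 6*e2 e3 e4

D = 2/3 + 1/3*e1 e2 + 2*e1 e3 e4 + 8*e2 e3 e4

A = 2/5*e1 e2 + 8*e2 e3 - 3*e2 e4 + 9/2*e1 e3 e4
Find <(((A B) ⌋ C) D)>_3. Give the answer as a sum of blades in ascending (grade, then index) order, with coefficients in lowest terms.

step 1: 9/2 - 2/5*e1 - 4/5*e2 + 5*e3 + 5*e4 - 9/2*e1 e2 + 9*e3 e4 + 13*e1 e2 e3 + 2*e1 e2 e4 - 2/5*e1 e3 e4 - 2/5*e2 e3 e4 - 9/2*e1 e2 e3 e4
step 2: 12/5 - 55*e2 + 4/25*e4 + 30*e2 e3 + 291/10*e2 e4 + 24/5*e3 e4 - 27*e2 e3 e4
step 3: -1072/5 + 419/15*e1 + 26/15*e2 - 1164/5*e3 - 17992/75*e4 + 274/5*e1 e2 - 258/25*e1 e3 - 97/10*e1 e4 + 468/25*e2 e3 + 97/5*e2 e4 - 2184/5*e3 e4 + 291/5*e1 e2 e3 + 4504/75*e1 e2 e4 + 69/5*e1 e3 e4 + 6/5*e2 e3 e4 + 558/5*e1 e2 e3 e4
step 4: 291/5*e1 e2 e3 + 4504/75*e1 e2 e4 + 69/5*e1 e3 e4 + 6/5*e2 e3 e4
Answer: 291/5*e1 e2 e3 + 4504/75*e1 e2 e4 + 69/5*e1 e3 e4 + 6/5*e2 e3 e4


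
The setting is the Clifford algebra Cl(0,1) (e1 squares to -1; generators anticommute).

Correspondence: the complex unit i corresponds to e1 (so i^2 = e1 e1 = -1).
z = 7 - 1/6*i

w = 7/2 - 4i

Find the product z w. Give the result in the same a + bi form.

In blades: z = 7 - 1/6*e1, w = 7/2 - 4*e1.
Distribute z over w term by term (generator squares from the signature, products reordered to ascending indices): (7)*w = 49/2 - 28*e1; (-1/6*e1)*w = -2/3 - 7/12*e1.
Sum: 143/6 - 343/12*e1; translating back through the correspondence:
Answer: 143/6 - 343/12*i


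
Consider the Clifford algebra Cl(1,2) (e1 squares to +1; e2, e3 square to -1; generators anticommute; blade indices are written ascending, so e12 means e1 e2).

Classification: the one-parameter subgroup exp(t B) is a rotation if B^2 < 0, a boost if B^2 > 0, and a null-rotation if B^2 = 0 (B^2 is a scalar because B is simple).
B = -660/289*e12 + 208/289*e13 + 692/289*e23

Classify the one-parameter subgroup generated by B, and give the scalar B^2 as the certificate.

B^2 term by term: the squares give (-660/289)^2*(e12)^2 + (208/289)^2*(e13)^2 + (692/289)^2*(e23)^2 = 435600/83521*(+1) + 43264/83521*(+1) + 478864/83521*(-1) = 0 (each basis 2-blade squares to minus the product of its generators' squares); cross terms between blades sharing an index anticommute and cancel. So B^2 = 0.
Answer: null-rotation, certificate B^2 = 0. No conjugation can change B^2 = 0; the sign gives the class.


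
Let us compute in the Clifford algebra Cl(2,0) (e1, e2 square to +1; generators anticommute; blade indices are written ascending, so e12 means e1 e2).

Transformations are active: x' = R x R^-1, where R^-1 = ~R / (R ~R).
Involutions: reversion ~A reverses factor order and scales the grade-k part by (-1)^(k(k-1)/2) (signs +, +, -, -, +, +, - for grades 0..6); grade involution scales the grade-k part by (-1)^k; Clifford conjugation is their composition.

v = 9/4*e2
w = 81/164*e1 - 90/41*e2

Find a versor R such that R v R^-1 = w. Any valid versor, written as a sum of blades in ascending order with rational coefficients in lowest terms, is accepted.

Here q(v) = q(w) = 81/16; the classical choice R = v + w = 81/164*e1 + 9/164*e2 then realises v -> w under the sandwich.
Answer: 81/164*e1 + 9/164*e2


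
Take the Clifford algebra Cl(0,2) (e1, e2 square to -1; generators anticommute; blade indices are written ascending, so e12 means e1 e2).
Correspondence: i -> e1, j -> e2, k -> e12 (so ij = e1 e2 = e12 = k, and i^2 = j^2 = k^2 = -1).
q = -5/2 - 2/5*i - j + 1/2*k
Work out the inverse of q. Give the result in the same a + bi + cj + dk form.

In blades: q = -5/2 - 2/5*e1 - e2 + 1/2*e12.
With qbar = -5/2 + 2/5*e1 + e2 - 1/2*e12 (scalar fixed, mapped units negated), q qbar = 383/50 (the sum of squared coefficients), so q^-1 = qbar / (383/50) = -125/383 + 20/383*e1 + 50/383*e2 - 25/383*e12; translating back:
Answer: -125/383 + 20/383*i + 50/383*j - 25/383*k


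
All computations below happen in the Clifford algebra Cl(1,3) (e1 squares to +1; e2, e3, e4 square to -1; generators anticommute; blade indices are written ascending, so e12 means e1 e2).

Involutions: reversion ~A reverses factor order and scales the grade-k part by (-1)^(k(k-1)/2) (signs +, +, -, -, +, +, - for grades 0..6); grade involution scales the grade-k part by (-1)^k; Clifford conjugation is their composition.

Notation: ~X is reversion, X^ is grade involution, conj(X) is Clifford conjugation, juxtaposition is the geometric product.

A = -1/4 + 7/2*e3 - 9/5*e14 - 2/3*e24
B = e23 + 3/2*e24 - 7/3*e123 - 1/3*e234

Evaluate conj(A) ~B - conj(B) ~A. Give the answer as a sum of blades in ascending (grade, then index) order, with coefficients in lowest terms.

first term: 1 + 7/2*e2 + 2/9*e3 + 82/15*e12 + 1/4*e23 - 19/24*e24 + 2/3*e34 - 71/60*e123 - 14/9*e134 - 143/15*e234 - 9/5*e1234
second term: 1 + 7/2*e2 - 2/9*e3 + 163/15*e12 + 1/4*e23 - 19/24*e24 - 2/3*e34 - 1/60*e123 - 14/9*e134 + 17/15*e234 - 9/5*e1234
Answer: 4/9*e3 - 27/5*e12 + 4/3*e34 - 7/6*e123 - 32/3*e234


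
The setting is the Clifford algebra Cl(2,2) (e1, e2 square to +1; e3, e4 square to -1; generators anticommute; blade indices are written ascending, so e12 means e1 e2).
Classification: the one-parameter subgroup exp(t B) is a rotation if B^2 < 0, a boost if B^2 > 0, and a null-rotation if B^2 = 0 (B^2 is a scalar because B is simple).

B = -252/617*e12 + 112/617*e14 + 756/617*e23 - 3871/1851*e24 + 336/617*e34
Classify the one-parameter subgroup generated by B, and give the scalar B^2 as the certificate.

B^2 term by term: the squares give (-252/617)^2*(e12)^2 + (112/617)^2*(e14)^2 + (756/617)^2*(e23)^2 + (-3871/1851)^2*(e24)^2 + (336/617)^2*(e34)^2 = 63504/380689*(-1) + 12544/380689*(+1) + 571536/380689*(+1) + 14984641/3426201*(+1) + 112896/380689*(-1) = 49/9 (each basis 2-blade squares to minus the product of its generators' squares); cross terms between blades sharing an index anticommute and cancel; the commuting (index-disjoint) pairs give grade-4 terms 2*c*c'*(blade product), which cancel blade by blade — e1234: -169344/380689 + 169344/380689 = 0 — confirming B is simple. So B^2 = 49/9.
Answer: boost, certificate B^2 = 49/9. No conjugation can change B^2 = 49/9; the sign gives the class.


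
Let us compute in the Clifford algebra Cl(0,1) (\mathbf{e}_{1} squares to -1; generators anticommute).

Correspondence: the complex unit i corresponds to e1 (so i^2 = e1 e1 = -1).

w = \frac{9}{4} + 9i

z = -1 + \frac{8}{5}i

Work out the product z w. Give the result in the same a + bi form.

In blades: z = -1 + \frac{8}{5} e_{1}, w = \frac{9}{4} + 9 e_{1}.
Distribute z over w term by term (generator squares from the signature, products reordered to ascending indices): (-1)*w = -\frac{9}{4} - 9 e_{1}; (\frac{8}{5} e_{1})*w = -\frac{72}{5} + \frac{18}{5} e_{1}.
Sum: -\frac{333}{20} - \frac{27}{5} e_{1}; translating back through the correspondence:
Answer: -\frac{333}{20} - \frac{27}{5}i


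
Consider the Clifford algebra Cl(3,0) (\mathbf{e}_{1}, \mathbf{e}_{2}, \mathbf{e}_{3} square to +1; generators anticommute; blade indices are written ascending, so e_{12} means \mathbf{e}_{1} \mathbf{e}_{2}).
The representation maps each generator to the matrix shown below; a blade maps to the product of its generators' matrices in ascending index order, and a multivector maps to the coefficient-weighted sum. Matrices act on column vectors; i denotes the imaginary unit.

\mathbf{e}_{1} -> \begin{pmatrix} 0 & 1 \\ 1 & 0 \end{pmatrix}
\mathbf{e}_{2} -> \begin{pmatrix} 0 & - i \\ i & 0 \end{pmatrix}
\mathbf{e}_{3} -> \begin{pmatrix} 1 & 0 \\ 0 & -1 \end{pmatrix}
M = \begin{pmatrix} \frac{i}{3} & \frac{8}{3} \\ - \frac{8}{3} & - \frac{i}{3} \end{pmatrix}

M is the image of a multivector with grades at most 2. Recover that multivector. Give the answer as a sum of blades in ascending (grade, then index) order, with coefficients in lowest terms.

Method: 1, rho(e_{1}), rho(e_{2}), rho(e_{3}) form a trace-orthogonal basis of the 2x2 complex matrices (tr(X Y) = 2 if X = Y, else 0), so M = m0*1 + m1*rho(e_{1}) + m2*rho(e_{2}) + m3*rho(e_{3}) with m0 = tr(M)/2 = 0, m1 = tr(M rho(e_{1}))/2 = 0, m2 = tr(M rho(e_{2}))/2 = \frac{8 i}{3}, m3 = tr(M rho(e_{3}))/2 = \frac{i}{3}.
Multiplying table entries, the bivector images are rho(e_{12}) = i*rho(e_{3}), rho(e_{13}) = -i*rho(e_{2}), rho(e_{23}) = i*rho(e_{1}); with real blade coefficients the real parts of m0..m3 are the coefficients of 1, e_{1}, e_{2}, e_{3} and the imaginary parts give the bivectors (e_{23}: Im m1, e_{13}: -Im m2, e_{12}: Im m3).
Answer: \frac{1}{3} e_{12} - \frac{8}{3} e_{13}


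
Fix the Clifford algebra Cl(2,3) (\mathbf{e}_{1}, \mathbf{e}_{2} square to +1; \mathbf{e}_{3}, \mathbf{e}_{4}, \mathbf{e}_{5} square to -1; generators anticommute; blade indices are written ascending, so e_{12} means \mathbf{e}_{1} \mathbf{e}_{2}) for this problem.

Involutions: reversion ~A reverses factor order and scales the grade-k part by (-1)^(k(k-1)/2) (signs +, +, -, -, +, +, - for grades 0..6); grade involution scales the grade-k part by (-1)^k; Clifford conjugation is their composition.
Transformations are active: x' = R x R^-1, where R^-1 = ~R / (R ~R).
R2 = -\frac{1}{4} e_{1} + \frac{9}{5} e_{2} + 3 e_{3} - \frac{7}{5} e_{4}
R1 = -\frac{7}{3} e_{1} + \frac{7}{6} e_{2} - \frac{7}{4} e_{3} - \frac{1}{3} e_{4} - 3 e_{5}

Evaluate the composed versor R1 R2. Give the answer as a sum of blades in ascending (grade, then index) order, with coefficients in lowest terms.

Distribute over the terms of R2 (each basis-blade product reordered to ascending indices, repeated generators contracted through their squares):
R1 (-\frac{1}{4} e_{1}) = \frac{7}{12} + \frac{7}{24} e_{12} - \frac{7}{16} e_{13} - \frac{1}{12} e_{14} - \frac{3}{4} e_{15}
R1 (\frac{9}{5} e_{2}) = \frac{21}{10} - \frac{21}{5} e_{12} + \frac{63}{20} e_{23} + \frac{3}{5} e_{24} + \frac{27}{5} e_{25}
R1 (3 e_{3}) = \frac{21}{4} - 7 e_{13} + \frac{7}{2} e_{23} + e_{34} + 9 e_{35}
R1 (-\frac{7}{5} e_{4}) = -\frac{7}{15} + \frac{49}{15} e_{14} - \frac{49}{30} e_{24} + \frac{49}{20} e_{34} - \frac{21}{5} e_{45}
Summing the partial products and collecting blades:
Answer: \frac{112}{15} - \frac{469}{120} e_{12} - \frac{119}{16} e_{13} + \frac{191}{60} e_{14} - \frac{3}{4} e_{15} + \frac{133}{20} e_{23} - \frac{31}{30} e_{24} + \frac{27}{5} e_{25} + \frac{69}{20} e_{34} + 9 e_{35} - \frac{21}{5} e_{45}
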